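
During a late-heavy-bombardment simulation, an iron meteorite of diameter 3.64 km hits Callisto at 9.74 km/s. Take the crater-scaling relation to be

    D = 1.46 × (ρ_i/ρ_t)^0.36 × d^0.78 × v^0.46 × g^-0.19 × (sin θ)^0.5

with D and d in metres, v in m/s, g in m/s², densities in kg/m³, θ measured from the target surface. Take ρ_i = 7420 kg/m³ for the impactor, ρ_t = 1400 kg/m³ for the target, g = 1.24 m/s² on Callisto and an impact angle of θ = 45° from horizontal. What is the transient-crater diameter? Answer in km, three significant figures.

D ≈ 88.0 km

In SI units: d = 3640 m, v = 9740 m/s.
(ρ_i/ρ_t)^0.36 = (7420/1400)^0.36 = 1.823
d^0.78 = 3640^0.78 = 599.3
v^0.46 = 9740^0.46 = 68.35
g^-0.19 = 1.24^-0.19 = 0.9600
(sin 45°)^0.5 = 0.7071^0.5 = 0.8409
D = 1.46 × 1.823 × 599.3 × 68.35 × 0.9600 × 0.8409 = 88011 m
   = 88.01 km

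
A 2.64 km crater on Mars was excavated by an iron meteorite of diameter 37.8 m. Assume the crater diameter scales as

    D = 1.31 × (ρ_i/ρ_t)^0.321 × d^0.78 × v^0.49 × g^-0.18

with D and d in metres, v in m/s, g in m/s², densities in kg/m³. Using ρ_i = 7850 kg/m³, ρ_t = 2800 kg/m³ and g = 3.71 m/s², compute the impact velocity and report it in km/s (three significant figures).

v ≈ 14.1 km/s

Rearranging for v: v = [D / (1.31 · (7850/2800)^0.321 · 37.8^0.78 · 3.71^-0.18)]^(1/0.49).
D = 2640 m.
(7850/2800)^0.321 = 1.392
37.8^0.78 = 17.00
3.71^-0.18 = 0.7898
Denominator = 1.31 × 1.392 × 17.00 × 0.7898 = 24.48
D / 24.48 = 2640 / 24.48 = 107.8
v = 107.8^(1/0.49) = 107.8^2.0408 = 14066 m/s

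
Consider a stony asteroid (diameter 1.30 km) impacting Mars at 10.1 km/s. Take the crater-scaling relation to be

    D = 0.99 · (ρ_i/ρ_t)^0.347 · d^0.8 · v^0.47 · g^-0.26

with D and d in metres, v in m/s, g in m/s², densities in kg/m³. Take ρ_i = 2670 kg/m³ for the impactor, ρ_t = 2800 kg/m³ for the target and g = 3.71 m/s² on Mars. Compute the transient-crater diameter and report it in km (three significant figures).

In SI units: d = 1300 m, v = 10100 m/s.
(ρ_i/ρ_t)^0.347 = (2670/2800)^0.347 = 0.9836
d^0.8 = 1300^0.8 = 309.9
v^0.47 = 10100^0.47 = 76.21
g^-0.26 = 3.71^-0.26 = 0.7112
D = 0.99 × 0.9836 × 309.9 × 76.21 × 0.7112 = 16356 m
   = 16.36 km

D ≈ 16.4 km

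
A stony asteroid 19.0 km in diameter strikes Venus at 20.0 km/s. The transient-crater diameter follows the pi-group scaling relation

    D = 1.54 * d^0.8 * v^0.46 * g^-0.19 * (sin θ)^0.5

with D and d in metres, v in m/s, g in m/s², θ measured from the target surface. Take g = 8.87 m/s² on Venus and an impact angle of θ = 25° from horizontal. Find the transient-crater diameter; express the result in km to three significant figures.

D ≈ 167 km

In SI units: d = 19000 m, v = 20000 m/s.
d^0.8 = 19000^0.8 = 2649
v^0.46 = 20000^0.46 = 95.16
g^-0.19 = 8.87^-0.19 = 0.6605
(sin 25°)^0.5 = 0.4226^0.5 = 0.6501
D = 1.54 × 2649 × 95.16 × 0.6605 × 0.6501 = 1.667 × 10^5 m
   = 166.7 km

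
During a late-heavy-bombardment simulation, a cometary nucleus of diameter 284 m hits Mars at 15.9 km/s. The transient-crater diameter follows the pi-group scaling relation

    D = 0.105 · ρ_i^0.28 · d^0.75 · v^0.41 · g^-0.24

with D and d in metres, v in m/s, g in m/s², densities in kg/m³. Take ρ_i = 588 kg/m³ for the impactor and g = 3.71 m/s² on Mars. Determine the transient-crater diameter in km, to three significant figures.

D ≈ 1.67 km

In SI units: v = 15900 m/s.
ρ_i^0.28 = 588^0.28 = 5.962
d^0.75 = 284^0.75 = 69.18
v^0.41 = 15900^0.41 = 52.79
g^-0.24 = 3.71^-0.24 = 0.7300
D = 0.105 × 5.962 × 69.18 × 52.79 × 0.7300 = 1669 m
   = 1.669 km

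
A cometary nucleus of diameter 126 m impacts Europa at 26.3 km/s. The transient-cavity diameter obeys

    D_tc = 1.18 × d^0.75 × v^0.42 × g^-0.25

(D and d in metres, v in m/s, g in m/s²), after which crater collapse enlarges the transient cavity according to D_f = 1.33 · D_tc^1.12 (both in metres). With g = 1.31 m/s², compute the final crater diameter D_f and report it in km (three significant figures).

D_f ≈ 10.4 km

v = 26300 m/s.
d^0.75 = 126^0.75 = 37.61
v^0.42 = 26300^0.42 = 71.84
g^-0.25 = 1.31^-0.25 = 0.9347
D_tc = 1.18 × 37.61 × 71.84 × 0.9347 = 2980 m
D_f = 1.33 × (2980)^1.12 = 10351 m
     = 10.35 km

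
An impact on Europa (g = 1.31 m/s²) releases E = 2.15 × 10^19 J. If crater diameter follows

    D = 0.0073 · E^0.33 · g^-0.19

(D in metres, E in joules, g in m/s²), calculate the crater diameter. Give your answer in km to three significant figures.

D ≈ 16.6 km

E^0.33 = (2.15 × 10^19)^0.33 = 2.397 × 10^6
g^-0.19 = 1.31^-0.19 = 0.9500
D = 0.0073 × 2.397 × 10^6 × 0.9500 = 16623 m
   = 16.62 km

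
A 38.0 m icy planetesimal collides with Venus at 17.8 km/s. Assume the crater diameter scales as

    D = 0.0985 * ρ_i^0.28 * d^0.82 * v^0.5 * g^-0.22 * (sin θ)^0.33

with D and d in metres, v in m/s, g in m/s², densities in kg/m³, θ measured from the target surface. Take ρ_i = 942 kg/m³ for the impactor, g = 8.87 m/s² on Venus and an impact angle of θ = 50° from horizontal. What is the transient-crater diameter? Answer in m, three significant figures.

In SI units: v = 17800 m/s.
ρ_i^0.28 = 942^0.28 = 6.804
d^0.82 = 38^0.82 = 19.74
v^0.5 = 17800^0.5 = 133.4
g^-0.22 = 8.87^-0.22 = 0.6187
(sin 50°)^0.33 = 0.7660^0.33 = 0.9158
D = 0.0985 × 6.804 × 19.74 × 133.4 × 0.6187 × 0.9158 = 1000.0 m

D ≈ 1000 m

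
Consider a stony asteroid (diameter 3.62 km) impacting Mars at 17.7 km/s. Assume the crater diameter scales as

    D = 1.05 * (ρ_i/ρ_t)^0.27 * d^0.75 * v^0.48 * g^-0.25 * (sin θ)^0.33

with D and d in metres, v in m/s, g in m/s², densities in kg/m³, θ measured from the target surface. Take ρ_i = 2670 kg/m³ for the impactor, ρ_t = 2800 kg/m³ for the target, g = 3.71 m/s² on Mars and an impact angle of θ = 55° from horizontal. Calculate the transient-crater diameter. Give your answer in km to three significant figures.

In SI units: d = 3620 m, v = 17700 m/s.
(ρ_i/ρ_t)^0.27 = (2670/2800)^0.27 = 0.9872
d^0.75 = 3620^0.75 = 466.7
v^0.48 = 17700^0.48 = 109.4
g^-0.25 = 3.71^-0.25 = 0.7205
(sin 55°)^0.33 = 0.8192^0.33 = 0.9363
D = 1.05 × 0.9872 × 466.7 × 109.4 × 0.7205 × 0.9363 = 35702 m
   = 35.70 km

D ≈ 35.7 km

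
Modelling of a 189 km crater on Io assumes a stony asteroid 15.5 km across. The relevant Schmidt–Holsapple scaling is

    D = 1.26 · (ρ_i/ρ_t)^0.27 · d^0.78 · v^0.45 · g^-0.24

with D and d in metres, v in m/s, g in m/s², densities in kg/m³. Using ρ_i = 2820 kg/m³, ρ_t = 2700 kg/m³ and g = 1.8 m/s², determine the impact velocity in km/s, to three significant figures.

Rearranging for v: v = [D / (1.26 · (2820/2700)^0.27 · 15500^0.78 · 1.8^-0.24)]^(1/0.45).
D = 189000 m.
(2820/2700)^0.27 = 1.012
15500^0.78 = 1855
1.8^-0.24 = 0.8684
Denominator = 1.26 × 1.012 × 1855 × 0.8684 = 2054
D / 2054 = 189000 / 2054 = 92.02
v = 92.02^(1/0.45) = 92.02^2.2222 = 23128 m/s

v ≈ 23.1 km/s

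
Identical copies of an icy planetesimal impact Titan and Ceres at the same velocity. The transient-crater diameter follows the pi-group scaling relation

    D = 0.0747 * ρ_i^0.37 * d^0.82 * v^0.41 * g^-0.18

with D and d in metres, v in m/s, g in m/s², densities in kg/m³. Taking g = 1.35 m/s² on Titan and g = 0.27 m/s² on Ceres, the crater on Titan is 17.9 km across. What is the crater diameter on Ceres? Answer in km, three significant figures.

All impactor-dependent factors cancel in the ratio, leaving D_Ceres/D_Titan = (g_Ceres/g_Titan)^-0.18.
(0.27/1.35)^-0.18 = 0.2000^-0.18 = 1.336
D_Ceres = 1.336 × 17.9 km = 23.9 km

D ≈ 23.9 km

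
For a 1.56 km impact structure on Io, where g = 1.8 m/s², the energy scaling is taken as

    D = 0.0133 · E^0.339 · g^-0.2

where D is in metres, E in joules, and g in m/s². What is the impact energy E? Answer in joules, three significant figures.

E ≈ 1.27 × 10^15 J

Rearranging: E = [D / (0.0133 · g^-0.2)]^(1/0.339).
D = 1560 m.
g^-0.2 = 1.8^-0.2 = 0.8891
D / (0.0133 × 0.8891) = 1560 / (0.01183) = 1.319 × 10^5
E = (1.319 × 10^5)^2.9499 = 1.271 × 10^15 J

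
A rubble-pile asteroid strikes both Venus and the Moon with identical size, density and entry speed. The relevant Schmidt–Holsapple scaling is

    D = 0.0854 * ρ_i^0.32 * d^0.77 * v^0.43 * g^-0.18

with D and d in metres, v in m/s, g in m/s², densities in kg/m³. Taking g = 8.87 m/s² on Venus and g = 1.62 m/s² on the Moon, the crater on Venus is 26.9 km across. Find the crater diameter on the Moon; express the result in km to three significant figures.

All impactor-dependent factors cancel in the ratio, leaving D_Moon/D_Venus = (g_Moon/g_Venus)^-0.18.
(1.62/8.87)^-0.18 = 0.1826^-0.18 = 1.358
D_Moon = 1.358 × 26.9 km = 36.5 km

D ≈ 36.5 km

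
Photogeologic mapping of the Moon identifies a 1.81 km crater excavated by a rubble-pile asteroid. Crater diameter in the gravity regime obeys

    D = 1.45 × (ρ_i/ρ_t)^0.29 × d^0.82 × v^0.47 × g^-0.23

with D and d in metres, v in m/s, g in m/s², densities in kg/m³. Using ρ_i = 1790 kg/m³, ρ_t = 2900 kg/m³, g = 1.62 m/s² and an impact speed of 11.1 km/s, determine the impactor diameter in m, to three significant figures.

Rearranging for d: d = [D / (1.45 · (1790/2900)^0.29 · 11100^0.47 · 1.62^-0.23)]^(1/0.82).
D = 1810 m.
(1790/2900)^0.29 = 0.8694
11100^0.47 = 79.67
1.62^-0.23 = 0.8950
Denominator = 1.45 × 0.8694 × 79.67 × 0.8950 = 89.89
D / 89.89 = 1810 / 89.89 = 20.14
d = 20.14^(1/0.82) = 20.14^1.2195 = 38.93 m

d ≈ 38.9 m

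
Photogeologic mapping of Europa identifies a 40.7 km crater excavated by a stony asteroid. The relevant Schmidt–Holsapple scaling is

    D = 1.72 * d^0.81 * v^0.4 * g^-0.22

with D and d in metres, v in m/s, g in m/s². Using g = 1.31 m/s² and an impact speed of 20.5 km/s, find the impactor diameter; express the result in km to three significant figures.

d ≈ 2.01 km

Rearranging for d: d = [D / (1.72 · 20500^0.4 · 1.31^-0.22)]^(1/0.81).
D = 40700 m.
20500^0.4 = 53.05
1.31^-0.22 = 0.9423
Denominator = 1.72 × 53.05 × 0.9423 = 85.98
D / 85.98 = 40700 / 85.98 = 473.4
d = 473.4^(1/0.81) = 473.4^1.2346 = 2008 m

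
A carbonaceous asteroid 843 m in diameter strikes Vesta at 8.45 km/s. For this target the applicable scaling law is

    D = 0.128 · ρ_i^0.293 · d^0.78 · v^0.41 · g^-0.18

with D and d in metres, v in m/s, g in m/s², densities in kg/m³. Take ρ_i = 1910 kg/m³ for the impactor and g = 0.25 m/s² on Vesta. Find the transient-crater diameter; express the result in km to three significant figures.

In SI units: v = 8450 m/s.
ρ_i^0.293 = 1910^0.293 = 9.148
d^0.78 = 843^0.78 = 191.5
v^0.41 = 8450^0.41 = 40.74
g^-0.18 = 0.25^-0.18 = 1.283
D = 0.128 × 9.148 × 191.5 × 40.74 × 1.283 = 11721 m
   = 11.72 km

D ≈ 11.7 km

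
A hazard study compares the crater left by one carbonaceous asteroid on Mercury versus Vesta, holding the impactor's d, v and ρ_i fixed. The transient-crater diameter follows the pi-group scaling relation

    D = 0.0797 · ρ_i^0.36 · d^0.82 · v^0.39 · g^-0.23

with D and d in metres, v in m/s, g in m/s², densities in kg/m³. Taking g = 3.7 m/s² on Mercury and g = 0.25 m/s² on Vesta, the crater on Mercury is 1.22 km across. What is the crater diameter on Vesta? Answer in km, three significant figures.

All impactor-dependent factors cancel in the ratio, leaving D_Vesta/D_Mercury = (g_Vesta/g_Mercury)^-0.23.
(0.25/3.7)^-0.23 = 0.06757^-0.23 = 1.858
D_Vesta = 1.858 × 1.22 km = 2.27 km

D ≈ 2.27 km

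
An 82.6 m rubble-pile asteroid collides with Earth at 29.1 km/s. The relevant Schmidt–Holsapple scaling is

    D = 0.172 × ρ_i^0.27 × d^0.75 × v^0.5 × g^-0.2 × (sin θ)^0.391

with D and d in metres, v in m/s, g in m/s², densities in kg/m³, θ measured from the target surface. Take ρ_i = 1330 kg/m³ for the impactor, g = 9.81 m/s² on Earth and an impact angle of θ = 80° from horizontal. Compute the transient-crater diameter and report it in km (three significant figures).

In SI units: v = 29100 m/s.
ρ_i^0.27 = 1330^0.27 = 6.973
d^0.75 = 82.6^0.75 = 27.40
v^0.5 = 29100^0.5 = 170.6
g^-0.2 = 9.81^-0.2 = 0.6334
(sin 80°)^0.391 = 0.9848^0.391 = 0.9940
D = 0.172 × 6.973 × 27.40 × 170.6 × 0.6334 × 0.9940 = 3530 m
   = 3.530 km

D ≈ 3.53 km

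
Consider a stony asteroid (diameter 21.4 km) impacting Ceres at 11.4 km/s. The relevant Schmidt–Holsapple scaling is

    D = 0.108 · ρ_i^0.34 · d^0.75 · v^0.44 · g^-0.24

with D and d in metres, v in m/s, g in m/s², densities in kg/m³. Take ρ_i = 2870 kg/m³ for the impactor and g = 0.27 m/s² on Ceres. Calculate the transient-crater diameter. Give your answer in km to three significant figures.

In SI units: d = 21400 m, v = 11400 m/s.
ρ_i^0.34 = 2870^0.34 = 14.99
d^0.75 = 21400^0.75 = 1769
v^0.44 = 11400^0.44 = 60.96
g^-0.24 = 0.27^-0.24 = 1.369
D = 0.108 × 14.99 × 1769 × 60.96 × 1.369 = 2.390 × 10^5 m
   = 239.0 km

D ≈ 239 km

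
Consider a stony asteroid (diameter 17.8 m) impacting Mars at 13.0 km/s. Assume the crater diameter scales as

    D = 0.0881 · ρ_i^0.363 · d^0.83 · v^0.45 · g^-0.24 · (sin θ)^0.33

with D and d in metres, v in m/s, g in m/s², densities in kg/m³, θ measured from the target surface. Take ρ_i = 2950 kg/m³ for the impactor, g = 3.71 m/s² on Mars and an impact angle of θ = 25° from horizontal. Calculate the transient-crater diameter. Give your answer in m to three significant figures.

In SI units: v = 13000 m/s.
ρ_i^0.363 = 2950^0.363 = 18.18
d^0.83 = 17.8^0.83 = 10.91
v^0.45 = 13000^0.45 = 71.00
g^-0.24 = 3.71^-0.24 = 0.7300
(sin 25°)^0.33 = 0.4226^0.33 = 0.7526
D = 0.0881 × 18.18 × 10.91 × 71.00 × 0.7300 × 0.7526 = 681.6 m

D ≈ 682 m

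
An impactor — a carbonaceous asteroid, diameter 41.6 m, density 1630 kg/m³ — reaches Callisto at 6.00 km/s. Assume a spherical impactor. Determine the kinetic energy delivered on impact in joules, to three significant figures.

v = 6000 m/s.
Mass m = (π/6) ρ d³ = (π/6) × 1630 × (41.6)³ = 6.144 × 10^7 kg
E = ½ m v² = 0.5 × 6.144 × 10^7 × (6000)² = 1.106 × 10^15 J

E ≈ 1.11 × 10^15 J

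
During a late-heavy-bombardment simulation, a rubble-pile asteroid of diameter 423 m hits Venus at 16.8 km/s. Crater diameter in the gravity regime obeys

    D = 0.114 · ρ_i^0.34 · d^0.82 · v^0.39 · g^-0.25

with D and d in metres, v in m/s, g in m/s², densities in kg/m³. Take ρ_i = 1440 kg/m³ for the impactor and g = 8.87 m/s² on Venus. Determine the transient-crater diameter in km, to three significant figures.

In SI units: v = 16800 m/s.
ρ_i^0.34 = 1440^0.34 = 11.85
d^0.82 = 423^0.82 = 142.4
v^0.39 = 16800^0.39 = 44.45
g^-0.25 = 8.87^-0.25 = 0.5795
D = 0.114 × 11.85 × 142.4 × 44.45 × 0.5795 = 4955 m
   = 4.955 km

D ≈ 4.96 km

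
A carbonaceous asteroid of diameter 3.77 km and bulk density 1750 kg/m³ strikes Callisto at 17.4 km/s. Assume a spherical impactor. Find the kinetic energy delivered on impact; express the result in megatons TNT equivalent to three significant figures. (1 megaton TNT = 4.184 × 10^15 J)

E ≈ 1.78 × 10^6 Mt TNT

d = 3770 m; v = 17400 m/s.
Mass m = (π/6) ρ d³ = (π/6) × 1750 × (3770)³ = 4.910 × 10^13 kg
E = ½ m v² = 0.5 × 4.910 × 10^13 × (17400)² = 7.433 × 10^21 J
   = 7.433 × 10^21 / 4.184×10^15 = 1.777 × 10^6 Mt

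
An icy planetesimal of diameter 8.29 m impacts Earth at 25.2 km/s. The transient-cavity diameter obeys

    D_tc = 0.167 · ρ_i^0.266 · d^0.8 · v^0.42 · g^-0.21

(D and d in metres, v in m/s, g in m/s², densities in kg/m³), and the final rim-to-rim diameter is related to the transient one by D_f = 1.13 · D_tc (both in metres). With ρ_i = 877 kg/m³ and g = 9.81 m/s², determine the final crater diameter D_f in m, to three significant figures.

D_f ≈ 272 m

v = 25200 m/s.
ρ_i^0.266 = 877^0.266 = 6.065
d^0.8 = 8.29^0.8 = 5.431
v^0.42 = 25200^0.42 = 70.56
g^-0.21 = 9.81^-0.21 = 0.6191
D_tc = 0.167 × 6.065 × 5.431 × 70.56 × 0.6191 = 240.3 m
D_f = 1.13 × 240.3 = 271.5 m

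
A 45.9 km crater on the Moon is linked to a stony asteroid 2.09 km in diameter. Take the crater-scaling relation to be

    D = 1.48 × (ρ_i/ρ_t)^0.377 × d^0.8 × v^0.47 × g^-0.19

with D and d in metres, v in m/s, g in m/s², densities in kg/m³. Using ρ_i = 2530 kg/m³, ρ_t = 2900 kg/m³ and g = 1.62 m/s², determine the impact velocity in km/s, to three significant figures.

v ≈ 10.9 km/s

Rearranging for v: v = [D / (1.48 · (2530/2900)^0.377 · 2090^0.8 · 1.62^-0.19)]^(1/0.47).
D = 45900 m.
(2530/2900)^0.377 = 0.9498
2090^0.8 = 453.0
1.62^-0.19 = 0.9124
Denominator = 1.48 × 0.9498 × 453.0 × 0.9124 = 581.0
D / 581.0 = 45900 / 581.0 = 79.00
v = 79.00^(1/0.47) = 79.00^2.1277 = 10904 m/s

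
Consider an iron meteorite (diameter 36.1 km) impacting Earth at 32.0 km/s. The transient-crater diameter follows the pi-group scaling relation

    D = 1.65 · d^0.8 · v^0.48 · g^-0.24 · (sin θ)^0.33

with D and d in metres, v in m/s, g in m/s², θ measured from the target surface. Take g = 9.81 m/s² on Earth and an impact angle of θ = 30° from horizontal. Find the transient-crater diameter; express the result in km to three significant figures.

In SI units: d = 36100 m, v = 32000 m/s.
d^0.8 = 36100^0.8 = 4426
v^0.48 = 32000^0.48 = 145.4
g^-0.24 = 9.81^-0.24 = 0.5781
(sin 30°)^0.33 = 0.5000^0.33 = 0.7955
D = 1.65 × 4426 × 145.4 × 0.5781 × 0.7955 = 4.883 × 10^5 m
   = 488.3 km

D ≈ 488 km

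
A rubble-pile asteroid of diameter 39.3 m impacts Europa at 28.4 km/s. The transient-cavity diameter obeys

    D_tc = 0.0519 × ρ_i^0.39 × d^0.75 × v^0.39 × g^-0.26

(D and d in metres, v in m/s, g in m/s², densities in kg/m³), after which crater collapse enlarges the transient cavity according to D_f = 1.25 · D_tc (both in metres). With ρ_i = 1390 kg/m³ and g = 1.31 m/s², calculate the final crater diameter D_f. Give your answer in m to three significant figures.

v = 28400 m/s.
ρ_i^0.39 = 1390^0.39 = 16.82
d^0.75 = 39.3^0.75 = 15.70
v^0.39 = 28400^0.39 = 54.55
g^-0.26 = 1.31^-0.26 = 0.9322
D_tc = 0.0519 × 16.82 × 15.70 × 54.55 × 0.9322 = 696.9 m
D_f = 1.25 × 696.9 = 871.1 m

D_f ≈ 871 m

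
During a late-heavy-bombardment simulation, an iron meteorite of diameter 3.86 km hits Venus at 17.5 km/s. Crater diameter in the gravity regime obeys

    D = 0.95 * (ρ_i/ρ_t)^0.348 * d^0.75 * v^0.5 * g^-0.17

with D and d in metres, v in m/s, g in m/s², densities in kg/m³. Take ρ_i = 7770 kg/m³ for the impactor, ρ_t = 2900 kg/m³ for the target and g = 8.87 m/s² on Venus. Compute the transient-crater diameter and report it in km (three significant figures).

D ≈ 59.8 km

In SI units: d = 3860 m, v = 17500 m/s.
(ρ_i/ρ_t)^0.348 = (7770/2900)^0.348 = 1.409
d^0.75 = 3860^0.75 = 489.7
v^0.5 = 17500^0.5 = 132.3
g^-0.17 = 8.87^-0.17 = 0.6900
D = 0.95 × 1.409 × 489.7 × 132.3 × 0.6900 = 59838 m
   = 59.84 km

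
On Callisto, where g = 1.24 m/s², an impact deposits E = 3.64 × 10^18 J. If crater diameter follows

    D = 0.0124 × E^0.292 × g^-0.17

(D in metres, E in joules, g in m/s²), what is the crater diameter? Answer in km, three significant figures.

D ≈ 3.14 km

E^0.292 = (3.64 × 10^18)^0.292 = 2.629 × 10^5
g^-0.17 = 1.24^-0.17 = 0.9641
D = 0.0124 × 2.629 × 10^5 × 0.9641 = 3143 m
   = 3.143 km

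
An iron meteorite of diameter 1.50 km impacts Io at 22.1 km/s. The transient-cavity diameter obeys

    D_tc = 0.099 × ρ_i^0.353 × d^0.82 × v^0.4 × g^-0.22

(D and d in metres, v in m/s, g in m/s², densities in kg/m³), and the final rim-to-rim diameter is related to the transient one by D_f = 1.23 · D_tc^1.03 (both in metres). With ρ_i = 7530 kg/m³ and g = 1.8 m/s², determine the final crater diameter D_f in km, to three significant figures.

D_f ≈ 75.8 km

In SI: d = 1500 m, v = 22100 m/s.
ρ_i^0.353 = 7530^0.353 = 23.36
d^0.82 = 1500^0.82 = 402.2
v^0.4 = 22100^0.4 = 54.67
g^-0.22 = 1.8^-0.22 = 0.8787
D_tc = 0.099 × 23.36 × 402.2 × 54.67 × 0.8787 = 44680 m
D_f = 1.23 × (44680)^1.03 = 75774 m
     = 75.77 km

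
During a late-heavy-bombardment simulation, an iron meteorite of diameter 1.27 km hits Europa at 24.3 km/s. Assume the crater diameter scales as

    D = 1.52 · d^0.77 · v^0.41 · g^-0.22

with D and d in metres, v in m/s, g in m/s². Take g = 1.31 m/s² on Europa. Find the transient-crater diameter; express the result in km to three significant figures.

In SI units: d = 1270 m, v = 24300 m/s.
d^0.77 = 1270^0.77 = 245.4
v^0.41 = 24300^0.41 = 62.82
g^-0.22 = 1.31^-0.22 = 0.9423
D = 1.52 × 245.4 × 62.82 × 0.9423 = 22080 m
   = 22.08 km

D ≈ 22.1 km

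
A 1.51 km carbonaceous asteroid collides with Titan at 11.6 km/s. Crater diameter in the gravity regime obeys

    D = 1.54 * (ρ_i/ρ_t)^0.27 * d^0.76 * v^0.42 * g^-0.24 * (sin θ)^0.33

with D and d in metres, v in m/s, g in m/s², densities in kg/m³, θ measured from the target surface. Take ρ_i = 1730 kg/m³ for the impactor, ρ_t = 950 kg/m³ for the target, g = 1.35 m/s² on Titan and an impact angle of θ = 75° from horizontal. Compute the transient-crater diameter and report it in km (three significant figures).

In SI units: d = 1510 m, v = 11600 m/s.
(ρ_i/ρ_t)^0.27 = (1730/950)^0.27 = 1.176
d^0.76 = 1510^0.76 = 260.6
v^0.42 = 11600^0.42 = 50.94
g^-0.24 = 1.35^-0.24 = 0.9305
(sin 75°)^0.33 = 0.9659^0.33 = 0.9886
D = 1.54 × 1.176 × 260.6 × 50.94 × 0.9305 × 0.9886 = 22116 m
   = 22.12 km

D ≈ 22.1 km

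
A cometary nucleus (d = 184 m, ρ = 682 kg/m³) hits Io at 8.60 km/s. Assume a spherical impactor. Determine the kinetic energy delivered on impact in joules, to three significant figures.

E ≈ 8.23 × 10^16 J

v = 8600 m/s.
Mass m = (π/6) ρ d³ = (π/6) × 682 × (184)³ = 2.225 × 10^9 kg
E = ½ m v² = 0.5 × 2.225 × 10^9 × (8600)² = 8.228 × 10^16 J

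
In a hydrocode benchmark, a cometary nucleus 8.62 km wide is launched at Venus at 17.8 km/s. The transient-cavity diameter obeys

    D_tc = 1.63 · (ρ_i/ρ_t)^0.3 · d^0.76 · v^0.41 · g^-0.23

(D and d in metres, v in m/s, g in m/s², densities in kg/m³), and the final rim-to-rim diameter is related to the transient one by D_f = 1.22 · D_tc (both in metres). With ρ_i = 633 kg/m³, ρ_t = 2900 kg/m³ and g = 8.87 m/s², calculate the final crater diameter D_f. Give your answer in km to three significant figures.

In SI: d = 8620 m, v = 17800 m/s.
(ρ_i/ρ_t)^0.3 = (633/2900)^0.3 = 0.6334
d^0.76 = 8620^0.76 = 979.5
v^0.41 = 17800^0.41 = 55.29
g^-0.23 = 8.87^-0.23 = 0.6053
D_tc = 1.63 × 0.6334 × 979.5 × 55.29 × 0.6053 = 33840 m
D_f = 1.22 × 33840 = 41285 m
     = 41.28 km

D_f ≈ 41.3 km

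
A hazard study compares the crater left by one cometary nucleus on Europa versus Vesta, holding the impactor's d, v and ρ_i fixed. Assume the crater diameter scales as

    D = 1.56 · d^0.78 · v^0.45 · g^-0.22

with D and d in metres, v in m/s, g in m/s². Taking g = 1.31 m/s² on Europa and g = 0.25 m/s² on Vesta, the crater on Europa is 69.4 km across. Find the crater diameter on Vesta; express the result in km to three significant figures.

All impactor-dependent factors cancel in the ratio, leaving D_Vesta/D_Europa = (g_Vesta/g_Europa)^-0.22.
(0.25/1.31)^-0.22 = 0.1908^-0.22 = 1.440
D_Vesta = 1.440 × 69.4 km = 99.9 km

D ≈ 99.9 km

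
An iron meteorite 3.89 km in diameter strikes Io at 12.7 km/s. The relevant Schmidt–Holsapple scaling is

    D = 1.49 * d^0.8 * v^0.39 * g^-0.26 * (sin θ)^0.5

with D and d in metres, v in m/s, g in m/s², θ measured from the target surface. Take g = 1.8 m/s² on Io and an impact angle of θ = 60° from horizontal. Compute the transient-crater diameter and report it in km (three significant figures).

In SI units: d = 3890 m, v = 12700 m/s.
d^0.8 = 3890^0.8 = 744.7
v^0.39 = 12700^0.39 = 39.86
g^-0.26 = 1.8^-0.26 = 0.8583
(sin 60°)^0.5 = 0.8660^0.5 = 0.9306
D = 1.49 × 744.7 × 39.86 × 0.8583 × 0.9306 = 35327 m
   = 35.33 km

D ≈ 35.3 km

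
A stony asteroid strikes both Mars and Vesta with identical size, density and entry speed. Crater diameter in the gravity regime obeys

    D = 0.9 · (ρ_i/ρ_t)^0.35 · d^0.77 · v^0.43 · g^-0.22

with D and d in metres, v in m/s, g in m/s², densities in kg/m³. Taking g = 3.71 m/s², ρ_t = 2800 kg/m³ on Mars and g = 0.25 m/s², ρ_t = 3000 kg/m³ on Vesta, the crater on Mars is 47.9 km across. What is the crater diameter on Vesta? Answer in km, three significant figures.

D ≈ 84.6 km

The impactor-only factors (d, v, ρ_i) cancel in the ratio, leaving D_Vesta/D_Mars = (g_Vesta/g_Mars)^-0.22 · (ρ_t,Mars/ρ_t,Vesta)^0.35.
(0.25/3.71)^-0.22 = 0.06739^-0.22 = 1.810
(2800/3000)^0.35 = 0.9333^0.35 = 0.9761
Ratio = 1.810 × 0.9761 = 1.767
D_Vesta = 1.767 × 47.9 km = 84.6 km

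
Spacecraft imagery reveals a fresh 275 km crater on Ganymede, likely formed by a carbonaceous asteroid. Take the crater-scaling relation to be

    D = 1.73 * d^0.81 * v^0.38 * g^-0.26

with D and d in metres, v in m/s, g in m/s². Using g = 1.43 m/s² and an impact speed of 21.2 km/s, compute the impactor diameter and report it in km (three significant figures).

Rearranging for d: d = [D / (1.73 · 21200^0.38 · 1.43^-0.26)]^(1/0.81).
D = 275000 m.
21200^0.38 = 44.06
1.43^-0.26 = 0.9112
Denominator = 1.73 × 44.06 × 0.9112 = 69.46
D / 69.46 = 275000 / 69.46 = 3959
d = 3959^(1/0.81) = 3959^1.2346 = 27643 m

d ≈ 27.6 km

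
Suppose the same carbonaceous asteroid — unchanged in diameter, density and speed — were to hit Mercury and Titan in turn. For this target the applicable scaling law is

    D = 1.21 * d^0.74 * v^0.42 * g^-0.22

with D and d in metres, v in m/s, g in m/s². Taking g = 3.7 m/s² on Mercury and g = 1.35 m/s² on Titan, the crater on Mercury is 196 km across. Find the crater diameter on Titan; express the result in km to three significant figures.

D ≈ 245 km

All impactor-dependent factors cancel in the ratio, leaving D_Titan/D_Mercury = (g_Titan/g_Mercury)^-0.22.
(1.35/3.7)^-0.22 = 0.3649^-0.22 = 1.248
D_Titan = 1.248 × 196 km = 245 km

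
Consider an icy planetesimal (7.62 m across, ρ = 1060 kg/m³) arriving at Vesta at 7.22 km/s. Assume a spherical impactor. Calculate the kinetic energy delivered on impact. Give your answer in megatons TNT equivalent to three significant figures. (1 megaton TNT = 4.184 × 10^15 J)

v = 7220 m/s.
Mass m = (π/6) ρ d³ = (π/6) × 1060 × (7.62)³ = 2.456 × 10^5 kg
E = ½ m v² = 0.5 × 2.456 × 10^5 × (7220)² = 6.401 × 10^12 J
   = 6.401 × 10^12 / 4.184×10^15 = 1.530 × 10^-3 Mt

E ≈ 1.53 × 10^-3 Mt TNT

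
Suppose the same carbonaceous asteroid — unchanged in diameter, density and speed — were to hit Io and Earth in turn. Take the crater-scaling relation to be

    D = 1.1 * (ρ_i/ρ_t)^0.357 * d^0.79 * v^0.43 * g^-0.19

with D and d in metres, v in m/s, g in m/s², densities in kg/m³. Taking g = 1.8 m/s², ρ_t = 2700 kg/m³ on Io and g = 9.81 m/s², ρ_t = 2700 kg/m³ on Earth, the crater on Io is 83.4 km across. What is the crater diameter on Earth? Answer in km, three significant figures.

D ≈ 60.4 km

The impactor-only factors (d, v, ρ_i) cancel in the ratio, leaving D_Earth/D_Io = (g_Earth/g_Io)^-0.19 · (ρ_t,Io/ρ_t,Earth)^0.357.
(9.81/1.8)^-0.19 = 5.450^-0.19 = 0.7246
(2700/2700)^0.357 = 1.000^0.357 = 1.000
Ratio = 0.7246 × 1.000 = 0.7246
D_Earth = 0.7246 × 83.4 km = 60.4 km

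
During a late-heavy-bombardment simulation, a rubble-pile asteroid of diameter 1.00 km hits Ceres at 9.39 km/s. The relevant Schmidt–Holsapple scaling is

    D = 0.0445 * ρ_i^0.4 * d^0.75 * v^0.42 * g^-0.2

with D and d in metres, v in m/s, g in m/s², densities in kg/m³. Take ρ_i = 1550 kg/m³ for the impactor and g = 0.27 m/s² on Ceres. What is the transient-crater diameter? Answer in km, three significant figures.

In SI units: d = 1000 m, v = 9390 m/s.
ρ_i^0.4 = 1550^0.4 = 18.89
d^0.75 = 1000^0.75 = 177.8
v^0.42 = 9390^0.42 = 46.61
g^-0.2 = 0.27^-0.2 = 1.299
D = 0.0445 × 18.89 × 177.8 × 46.61 × 1.299 = 9049 m
   = 9.049 km

D ≈ 9.05 km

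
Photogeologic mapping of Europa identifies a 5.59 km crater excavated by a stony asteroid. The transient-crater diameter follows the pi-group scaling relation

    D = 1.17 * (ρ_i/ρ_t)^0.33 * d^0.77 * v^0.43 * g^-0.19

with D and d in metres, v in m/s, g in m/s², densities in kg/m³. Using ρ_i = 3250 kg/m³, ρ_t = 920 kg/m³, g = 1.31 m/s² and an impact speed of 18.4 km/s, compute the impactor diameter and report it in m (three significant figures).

Rearranging for d: d = [D / (1.17 · (3250/920)^0.33 · 18400^0.43 · 1.31^-0.19)]^(1/0.77).
D = 5590 m.
(3250/920)^0.33 = 1.517
18400^0.43 = 68.21
1.31^-0.19 = 0.9500
Denominator = 1.17 × 1.517 × 68.21 × 0.9500 = 115.0
D / 115.0 = 5590 / 115.0 = 48.61
d = 48.61^(1/0.77) = 48.61^1.2987 = 155.1 m

d ≈ 155 m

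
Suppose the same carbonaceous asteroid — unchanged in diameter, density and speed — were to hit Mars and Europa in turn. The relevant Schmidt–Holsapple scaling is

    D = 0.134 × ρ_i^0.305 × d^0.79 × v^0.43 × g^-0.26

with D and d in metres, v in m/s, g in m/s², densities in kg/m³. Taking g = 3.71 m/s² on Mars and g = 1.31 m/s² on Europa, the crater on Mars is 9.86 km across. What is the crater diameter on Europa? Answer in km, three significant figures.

D ≈ 12.9 km

All impactor-dependent factors cancel in the ratio, leaving D_Europa/D_Mars = (g_Europa/g_Mars)^-0.26.
(1.31/3.71)^-0.26 = 0.3531^-0.26 = 1.311
D_Europa = 1.311 × 9.86 km = 12.9 km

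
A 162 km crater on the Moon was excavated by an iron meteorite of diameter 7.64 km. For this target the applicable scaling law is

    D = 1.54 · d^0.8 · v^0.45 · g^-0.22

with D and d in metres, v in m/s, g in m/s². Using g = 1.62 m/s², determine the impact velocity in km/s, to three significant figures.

v ≈ 22.9 km/s

Rearranging for v: v = [D / (1.54 · 7640^0.8 · 1.62^-0.22)]^(1/0.45).
D = 162000 m.
7640^0.8 = 1278
1.62^-0.22 = 0.8993
Denominator = 1.54 × 1278 × 0.8993 = 1770
D / 1770 = 162000 / 1770 = 91.53
v = 91.53^(1/0.45) = 91.53^2.2222 = 22855 m/s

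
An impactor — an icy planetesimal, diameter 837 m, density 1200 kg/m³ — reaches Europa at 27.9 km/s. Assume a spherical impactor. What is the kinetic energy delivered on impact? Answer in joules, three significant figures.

E ≈ 1.43 × 10^20 J

v = 27900 m/s.
Mass m = (π/6) ρ d³ = (π/6) × 1200 × (837)³ = 3.684 × 10^11 kg
E = ½ m v² = 0.5 × 3.684 × 10^11 × (27900)² = 1.434 × 10^20 J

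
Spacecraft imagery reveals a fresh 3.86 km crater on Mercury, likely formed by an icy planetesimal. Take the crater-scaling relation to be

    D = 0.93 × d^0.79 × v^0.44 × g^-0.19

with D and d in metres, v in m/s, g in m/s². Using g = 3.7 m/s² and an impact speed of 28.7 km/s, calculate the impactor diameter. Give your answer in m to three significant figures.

Rearranging for d: d = [D / (0.93 · 28700^0.44 · 3.7^-0.19)]^(1/0.79).
D = 3860 m.
28700^0.44 = 91.51
3.7^-0.19 = 0.7799
Denominator = 0.93 × 91.51 × 0.7799 = 66.37
D / 66.37 = 3860 / 66.37 = 58.16
d = 58.16^(1/0.79) = 58.16^1.2658 = 171.3 m

d ≈ 171 m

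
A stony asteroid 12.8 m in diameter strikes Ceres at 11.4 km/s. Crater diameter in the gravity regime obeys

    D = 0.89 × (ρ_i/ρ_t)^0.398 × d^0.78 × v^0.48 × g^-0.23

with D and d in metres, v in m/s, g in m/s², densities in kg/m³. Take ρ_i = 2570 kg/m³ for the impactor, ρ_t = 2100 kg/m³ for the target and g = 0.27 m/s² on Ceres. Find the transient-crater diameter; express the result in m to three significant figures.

In SI units: v = 11400 m/s.
(ρ_i/ρ_t)^0.398 = (2570/2100)^0.398 = 1.084
d^0.78 = 12.8^0.78 = 7.305
v^0.48 = 11400^0.48 = 88.58
g^-0.23 = 0.27^-0.23 = 1.351
D = 0.89 × 1.084 × 7.305 × 88.58 × 1.351 = 843.4 m

D ≈ 843 m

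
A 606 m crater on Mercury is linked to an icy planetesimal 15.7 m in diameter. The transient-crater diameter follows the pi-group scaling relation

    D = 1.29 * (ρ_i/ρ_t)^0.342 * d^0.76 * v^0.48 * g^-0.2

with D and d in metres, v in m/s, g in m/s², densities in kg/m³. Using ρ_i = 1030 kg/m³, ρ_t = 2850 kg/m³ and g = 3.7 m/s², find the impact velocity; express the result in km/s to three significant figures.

v ≈ 16.8 km/s

Rearranging for v: v = [D / (1.29 · (1030/2850)^0.342 · 15.7^0.76 · 3.7^-0.2)]^(1/0.48).
(1030/2850)^0.342 = 0.7060
15.7^0.76 = 8.107
3.7^-0.2 = 0.7698
Denominator = 1.29 × 0.7060 × 8.107 × 0.7698 = 5.684
D / 5.684 = 606 / 5.684 = 106.6
v = 106.6^(1/0.48) = 106.6^2.0833 = 16766 m/s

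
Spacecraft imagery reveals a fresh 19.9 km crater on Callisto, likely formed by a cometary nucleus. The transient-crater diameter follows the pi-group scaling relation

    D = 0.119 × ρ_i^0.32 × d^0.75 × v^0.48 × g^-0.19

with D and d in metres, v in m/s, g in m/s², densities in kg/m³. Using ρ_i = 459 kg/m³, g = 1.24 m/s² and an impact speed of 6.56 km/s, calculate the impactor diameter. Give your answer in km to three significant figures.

d ≈ 2.57 km

Rearranging for d: d = [D / (0.119 · 459^0.32 · 6560^0.48 · 1.24^-0.19)]^(1/0.75).
D = 19900 m.
459^0.32 = 7.109
6560^0.48 = 67.94
1.24^-0.19 = 0.9600
Denominator = 0.119 × 7.109 × 67.94 × 0.9600 = 55.18
D / 55.18 = 19900 / 55.18 = 360.6
d = 360.6^(1/0.75) = 360.6^1.3333 = 2566 m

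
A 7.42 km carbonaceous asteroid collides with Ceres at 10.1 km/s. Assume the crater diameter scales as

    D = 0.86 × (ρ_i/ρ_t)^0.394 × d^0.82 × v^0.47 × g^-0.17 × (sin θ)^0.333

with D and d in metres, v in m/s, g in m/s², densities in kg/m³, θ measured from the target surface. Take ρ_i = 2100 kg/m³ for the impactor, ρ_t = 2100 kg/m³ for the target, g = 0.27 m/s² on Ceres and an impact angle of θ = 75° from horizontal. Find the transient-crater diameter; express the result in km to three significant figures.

D ≈ 121 km

In SI units: d = 7420 m, v = 10100 m/s.
(ρ_i/ρ_t)^0.394 = (2100/2100)^0.394 = 1.000
d^0.82 = 7420^0.82 = 1492
v^0.47 = 10100^0.47 = 76.21
g^-0.17 = 0.27^-0.17 = 1.249
(sin 75°)^0.333 = 0.9659^0.333 = 0.9885
D = 0.86 × 1.000 × 1492 × 76.21 × 1.249 × 0.9885 = 1.207 × 10^5 m
   = 120.7 km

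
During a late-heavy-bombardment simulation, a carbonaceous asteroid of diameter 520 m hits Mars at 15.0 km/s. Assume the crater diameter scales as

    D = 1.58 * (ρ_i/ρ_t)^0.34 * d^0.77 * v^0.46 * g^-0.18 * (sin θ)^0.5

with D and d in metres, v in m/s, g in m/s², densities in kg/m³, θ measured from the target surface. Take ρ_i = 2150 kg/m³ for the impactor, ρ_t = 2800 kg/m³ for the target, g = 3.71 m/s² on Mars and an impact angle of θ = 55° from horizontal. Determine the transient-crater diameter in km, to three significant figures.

D ≈ 10.6 km

In SI units: v = 15000 m/s.
(ρ_i/ρ_t)^0.34 = (2150/2800)^0.34 = 0.9141
d^0.77 = 520^0.77 = 123.4
v^0.46 = 15000^0.46 = 83.37
g^-0.18 = 3.71^-0.18 = 0.7898
(sin 55°)^0.5 = 0.8192^0.5 = 0.9051
D = 1.58 × 0.9141 × 123.4 × 83.37 × 0.7898 × 0.9051 = 10622 m
   = 10.62 km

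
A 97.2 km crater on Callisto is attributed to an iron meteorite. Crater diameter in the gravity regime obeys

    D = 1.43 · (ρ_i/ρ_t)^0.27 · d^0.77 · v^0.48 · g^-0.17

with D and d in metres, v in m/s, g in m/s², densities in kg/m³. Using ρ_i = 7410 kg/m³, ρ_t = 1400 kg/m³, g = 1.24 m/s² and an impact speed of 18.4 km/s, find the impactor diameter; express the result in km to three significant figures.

d ≈ 2.42 km

Rearranging for d: d = [D / (1.43 · (7410/1400)^0.27 · 18400^0.48 · 1.24^-0.17)]^(1/0.77).
D = 97200 m.
(7410/1400)^0.27 = 1.568
18400^0.48 = 111.5
1.24^-0.17 = 0.9641
Denominator = 1.43 × 1.568 × 111.5 × 0.9641 = 241.0
D / 241.0 = 97200 / 241.0 = 403.3
d = 403.3^(1/0.77) = 403.3^1.2987 = 2421 m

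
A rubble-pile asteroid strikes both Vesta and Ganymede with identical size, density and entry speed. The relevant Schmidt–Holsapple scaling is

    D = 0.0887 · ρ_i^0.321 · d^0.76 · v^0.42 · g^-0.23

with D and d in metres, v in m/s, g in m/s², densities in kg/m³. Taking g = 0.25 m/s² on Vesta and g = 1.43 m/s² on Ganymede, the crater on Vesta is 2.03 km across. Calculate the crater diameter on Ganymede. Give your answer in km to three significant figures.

All impactor-dependent factors cancel in the ratio, leaving D_Ganymede/D_Vesta = (g_Ganymede/g_Vesta)^-0.23.
(1.43/0.25)^-0.23 = 5.720^-0.23 = 0.6696
D_Ganymede = 0.6696 × 2.03 km = 1.36 km

D ≈ 1.36 km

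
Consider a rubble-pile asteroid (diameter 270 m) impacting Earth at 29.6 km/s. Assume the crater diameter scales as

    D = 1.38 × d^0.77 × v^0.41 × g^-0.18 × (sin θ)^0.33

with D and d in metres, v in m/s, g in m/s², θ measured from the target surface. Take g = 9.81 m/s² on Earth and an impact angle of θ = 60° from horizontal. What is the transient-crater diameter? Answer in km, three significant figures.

D ≈ 4.43 km

In SI units: v = 29600 m/s.
d^0.77 = 270^0.77 = 74.50
v^0.41 = 29600^0.41 = 68.11
g^-0.18 = 9.81^-0.18 = 0.6630
(sin 60°)^0.33 = 0.8660^0.33 = 0.9536
D = 1.38 × 74.50 × 68.11 × 0.6630 × 0.9536 = 4427 m
   = 4.427 km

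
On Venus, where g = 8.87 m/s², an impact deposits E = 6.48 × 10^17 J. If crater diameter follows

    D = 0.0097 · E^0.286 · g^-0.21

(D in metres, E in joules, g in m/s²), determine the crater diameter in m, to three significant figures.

D ≈ 762 m

E^0.286 = (6.48 × 10^17)^0.286 = 1.242 × 10^5
g^-0.21 = 8.87^-0.21 = 0.6323
D = 0.0097 × 1.242 × 10^5 × 0.6323 = 761.8 m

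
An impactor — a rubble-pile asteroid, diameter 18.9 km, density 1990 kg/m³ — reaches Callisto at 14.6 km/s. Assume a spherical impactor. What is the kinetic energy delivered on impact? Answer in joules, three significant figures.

E ≈ 7.50 × 10^23 J

d = 18900 m; v = 14600 m/s.
Mass m = (π/6) ρ d³ = (π/6) × 1990 × (18900)³ = 7.035 × 10^15 kg
E = ½ m v² = 0.5 × 7.035 × 10^15 × (14600)² = 7.498 × 10^23 J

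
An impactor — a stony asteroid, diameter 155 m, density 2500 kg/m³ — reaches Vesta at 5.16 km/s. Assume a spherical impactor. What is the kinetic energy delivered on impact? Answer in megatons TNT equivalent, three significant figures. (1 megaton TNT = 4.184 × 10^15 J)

E ≈ 15.5 Mt TNT

v = 5160 m/s.
Mass m = (π/6) ρ d³ = (π/6) × 2500 × (155)³ = 4.875 × 10^9 kg
E = ½ m v² = 0.5 × 4.875 × 10^9 × (5160)² = 6.490 × 10^16 J
   = 6.490 × 10^16 / 4.184×10^15 = 15.51 Mt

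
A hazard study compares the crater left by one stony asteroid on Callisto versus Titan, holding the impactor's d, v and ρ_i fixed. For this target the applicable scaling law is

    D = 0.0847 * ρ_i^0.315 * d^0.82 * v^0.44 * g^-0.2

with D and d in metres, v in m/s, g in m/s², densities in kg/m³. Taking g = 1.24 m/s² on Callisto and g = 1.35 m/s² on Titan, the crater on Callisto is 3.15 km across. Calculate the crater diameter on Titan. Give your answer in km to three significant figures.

D ≈ 3.10 km

All impactor-dependent factors cancel in the ratio, leaving D_Titan/D_Callisto = (g_Titan/g_Callisto)^-0.2.
(1.35/1.24)^-0.2 = 1.089^-0.2 = 0.9831
D_Titan = 0.9831 × 3.15 km = 3.10 km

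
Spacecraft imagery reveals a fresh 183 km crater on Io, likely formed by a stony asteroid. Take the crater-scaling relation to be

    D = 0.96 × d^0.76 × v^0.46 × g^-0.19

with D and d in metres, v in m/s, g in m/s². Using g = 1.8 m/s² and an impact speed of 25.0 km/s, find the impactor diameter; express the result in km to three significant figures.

d ≈ 22.4 km

Rearranging for d: d = [D / (0.96 · 25000^0.46 · 1.8^-0.19)]^(1/0.76).
D = 183000 m.
25000^0.46 = 105.5
1.8^-0.19 = 0.8943
Denominator = 0.96 × 105.5 × 0.8943 = 90.57
D / 90.57 = 183000 / 90.57 = 2021
d = 2021^(1/0.76) = 2021^1.3158 = 22360 m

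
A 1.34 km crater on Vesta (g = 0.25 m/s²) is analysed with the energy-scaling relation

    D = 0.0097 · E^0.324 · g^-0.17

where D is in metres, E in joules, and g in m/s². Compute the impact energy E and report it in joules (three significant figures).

Rearranging: E = [D / (0.0097 · g^-0.17)]^(1/0.324).
D = 1340 m.
g^-0.17 = 0.25^-0.17 = 1.266
D / (0.0097 × 1.266) = 1340 / (0.01228) = 1.091 × 10^5
E = (1.091 × 10^5)^3.0864 = 3.538 × 10^15 J

E ≈ 3.54 × 10^15 J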